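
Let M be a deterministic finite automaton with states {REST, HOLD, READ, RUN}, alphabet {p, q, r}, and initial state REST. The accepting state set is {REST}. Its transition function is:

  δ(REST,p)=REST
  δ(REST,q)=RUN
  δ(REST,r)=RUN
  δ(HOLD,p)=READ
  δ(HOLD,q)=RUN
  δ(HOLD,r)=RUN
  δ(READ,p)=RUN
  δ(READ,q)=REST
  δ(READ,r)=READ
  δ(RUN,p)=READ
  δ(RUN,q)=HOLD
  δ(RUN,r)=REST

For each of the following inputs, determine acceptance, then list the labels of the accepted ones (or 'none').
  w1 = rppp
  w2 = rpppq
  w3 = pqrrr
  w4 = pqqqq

w2, w3

w1: Trace: REST -r-> RUN -p-> READ -p-> RUN -p-> READ  → end READ, rejected
w2: Trace: REST -r-> RUN -p-> READ -p-> RUN -p-> READ -q-> REST  → end REST, accepted
w3: Trace: REST -p-> REST -q-> RUN -r-> REST -r-> RUN -r-> REST  → end REST, accepted
w4: Trace: REST -p-> REST -q-> RUN -q-> HOLD -q-> RUN -q-> HOLD  → end HOLD, rejected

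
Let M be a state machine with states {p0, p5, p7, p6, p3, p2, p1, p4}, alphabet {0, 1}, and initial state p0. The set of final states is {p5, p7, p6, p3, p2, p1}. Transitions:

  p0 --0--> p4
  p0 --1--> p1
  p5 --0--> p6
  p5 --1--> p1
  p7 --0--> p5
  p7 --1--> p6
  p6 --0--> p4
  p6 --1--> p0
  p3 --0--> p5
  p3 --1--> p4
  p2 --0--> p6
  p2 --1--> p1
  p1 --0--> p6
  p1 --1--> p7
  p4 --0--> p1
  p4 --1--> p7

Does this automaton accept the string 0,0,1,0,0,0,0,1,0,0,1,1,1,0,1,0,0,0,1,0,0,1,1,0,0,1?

Trace: p0 -0-> p4 -0-> p1 -1-> p7 -0-> p5 -0-> p6 -0-> p4 -0-> p1 -1-> p7 -0-> p5 -0-> p6 -1-> p0 -1-> p1 -1-> p7 -0-> p5 -1-> p1 -0-> p6 -0-> p4 -0-> p1 -1-> p7 -0-> p5 -0-> p6 -1-> p0 -1-> p1 -0-> p6 -0-> p4 -1-> p7
End state p7 is accepting.

Yes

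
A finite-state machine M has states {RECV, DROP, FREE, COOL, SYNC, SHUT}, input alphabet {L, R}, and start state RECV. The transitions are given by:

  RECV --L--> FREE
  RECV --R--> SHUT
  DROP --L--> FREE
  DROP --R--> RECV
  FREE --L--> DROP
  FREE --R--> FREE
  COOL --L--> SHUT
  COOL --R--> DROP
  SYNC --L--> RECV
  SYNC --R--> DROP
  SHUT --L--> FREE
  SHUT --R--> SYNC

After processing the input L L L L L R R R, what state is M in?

FREE

start at RECV
read 'L': RECV → FREE
read 'L': FREE → DROP
read 'L': DROP → FREE
read 'L': FREE → DROP
read 'L': DROP → FREE
read 'R': FREE → FREE
read 'R': FREE → FREE
read 'R': FREE → FREE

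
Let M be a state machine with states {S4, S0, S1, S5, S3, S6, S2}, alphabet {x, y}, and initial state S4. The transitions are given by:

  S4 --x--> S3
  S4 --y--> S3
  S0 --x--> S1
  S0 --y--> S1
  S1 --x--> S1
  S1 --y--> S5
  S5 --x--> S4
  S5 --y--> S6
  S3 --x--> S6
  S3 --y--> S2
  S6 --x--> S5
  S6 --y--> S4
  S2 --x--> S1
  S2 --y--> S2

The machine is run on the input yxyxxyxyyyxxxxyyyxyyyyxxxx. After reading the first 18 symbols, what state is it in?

S3

start at S4
read 'y': S4 → S3
read 'x': S3 → S6
read 'y': S6 → S4
read 'x': S4 → S3
read 'x': S3 → S6
read 'y': S6 → S4
read 'x': S4 → S3
read 'y': S3 → S2
read 'y': S2 → S2
read 'y': S2 → S2
read 'x': S2 → S1
read 'x': S1 → S1
read 'x': S1 → S1
read 'x': S1 → S1
read 'y': S1 → S5
read 'y': S5 → S6
read 'y': S6 → S4
read 'x': S4 → S3
After 18 symbols: S3.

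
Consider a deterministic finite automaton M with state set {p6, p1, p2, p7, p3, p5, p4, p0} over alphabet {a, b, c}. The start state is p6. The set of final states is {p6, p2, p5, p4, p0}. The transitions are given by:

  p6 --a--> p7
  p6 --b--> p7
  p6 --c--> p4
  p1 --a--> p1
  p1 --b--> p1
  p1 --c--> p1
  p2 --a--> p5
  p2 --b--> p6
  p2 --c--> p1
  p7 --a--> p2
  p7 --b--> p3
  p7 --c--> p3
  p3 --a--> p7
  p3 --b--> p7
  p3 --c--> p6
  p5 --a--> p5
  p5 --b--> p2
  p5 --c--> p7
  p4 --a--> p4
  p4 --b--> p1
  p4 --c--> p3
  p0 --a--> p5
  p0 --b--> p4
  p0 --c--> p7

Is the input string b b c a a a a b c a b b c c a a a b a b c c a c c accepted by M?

No

Trace: p6 -b-> p7 -b-> p3 -c-> p6 -a-> p7 -a-> p2 -a-> p5 -a-> p5 -b-> p2 -c-> p1 -a-> p1 -b-> p1 -b-> p1 -c-> p1 -c-> p1 -a-> p1 -a-> p1 -a-> p1 -b-> p1 -a-> p1 -b-> p1 -c-> p1 -c-> p1 -a-> p1 -c-> p1 -c-> p1
End state p1 is not accepting.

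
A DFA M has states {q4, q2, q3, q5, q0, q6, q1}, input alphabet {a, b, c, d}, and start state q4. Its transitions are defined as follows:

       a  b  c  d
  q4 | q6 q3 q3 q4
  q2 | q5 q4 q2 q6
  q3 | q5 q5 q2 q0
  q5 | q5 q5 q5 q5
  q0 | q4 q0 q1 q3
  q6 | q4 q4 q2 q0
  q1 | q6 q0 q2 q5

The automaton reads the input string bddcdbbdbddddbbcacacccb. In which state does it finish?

q5

Trace: q4 -b-> q3 -d-> q0 -d-> q3 -c-> q2 -d-> q6 -b-> q4 -b-> q3 -d-> q0 -b-> q0 -d-> q3 -d-> q0 -d-> q3 -d-> q0 -b-> q0 -b-> q0 -c-> q1 -a-> q6 -c-> q2 -a-> q5 -c-> q5 -c-> q5 -c-> q5 -b-> q5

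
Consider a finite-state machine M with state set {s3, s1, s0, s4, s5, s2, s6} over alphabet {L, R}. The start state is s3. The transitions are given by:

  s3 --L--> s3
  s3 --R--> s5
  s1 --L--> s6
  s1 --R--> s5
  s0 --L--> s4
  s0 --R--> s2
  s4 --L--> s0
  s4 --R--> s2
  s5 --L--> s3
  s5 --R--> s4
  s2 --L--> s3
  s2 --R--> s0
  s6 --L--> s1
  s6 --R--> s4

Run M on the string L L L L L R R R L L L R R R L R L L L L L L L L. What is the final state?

s3

s3 → s3 → s3 → s3 → s3 → s3 → s5 → s4 → s2 → s3 → s3 → s3 → s5 → s4 → s2 → s3 → s5 → s3 → s3 → s3 → s3 → s3 → s3 → s3 → s3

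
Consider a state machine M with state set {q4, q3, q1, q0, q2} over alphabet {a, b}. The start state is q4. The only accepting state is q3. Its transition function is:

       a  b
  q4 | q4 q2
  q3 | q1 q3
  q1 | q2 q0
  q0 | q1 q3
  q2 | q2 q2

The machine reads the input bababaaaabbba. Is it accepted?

q4 → q2 → q2 → q2 → q2 → q2 → q2 → q2 → q2 → q2 → q2 → q2 → q2 → q2
End state q2 is not accepting.

No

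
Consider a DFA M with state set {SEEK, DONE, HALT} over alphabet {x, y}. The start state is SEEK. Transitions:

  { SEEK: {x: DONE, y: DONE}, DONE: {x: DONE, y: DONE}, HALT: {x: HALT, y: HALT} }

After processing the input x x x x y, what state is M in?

start at SEEK
read 'x': SEEK → DONE
read 'x': DONE → DONE
read 'x': DONE → DONE
read 'x': DONE → DONE
read 'y': DONE → DONE

DONE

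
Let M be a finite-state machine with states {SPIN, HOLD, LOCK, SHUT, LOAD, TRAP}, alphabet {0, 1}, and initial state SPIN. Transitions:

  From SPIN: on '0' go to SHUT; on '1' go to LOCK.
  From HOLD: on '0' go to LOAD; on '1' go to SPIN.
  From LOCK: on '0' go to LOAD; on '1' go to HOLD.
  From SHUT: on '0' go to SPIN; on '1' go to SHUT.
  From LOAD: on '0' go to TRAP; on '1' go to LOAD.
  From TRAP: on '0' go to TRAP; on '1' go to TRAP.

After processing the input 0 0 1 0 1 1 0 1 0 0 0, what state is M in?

start at SPIN
read '0': SPIN → SHUT
read '0': SHUT → SPIN
read '1': SPIN → LOCK
read '0': LOCK → LOAD
read '1': LOAD → LOAD
read '1': LOAD → LOAD
read '0': LOAD → TRAP
read '1': TRAP → TRAP
read '0': TRAP → TRAP
read '0': TRAP → TRAP
read '0': TRAP → TRAP

TRAP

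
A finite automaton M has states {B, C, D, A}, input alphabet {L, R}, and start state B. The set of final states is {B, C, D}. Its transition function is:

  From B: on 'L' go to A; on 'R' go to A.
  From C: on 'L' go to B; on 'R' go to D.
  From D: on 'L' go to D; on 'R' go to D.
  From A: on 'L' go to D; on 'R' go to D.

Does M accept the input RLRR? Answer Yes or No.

Trace: B -R-> A -L-> D -R-> D -R-> D
End state D is accepting.

Yes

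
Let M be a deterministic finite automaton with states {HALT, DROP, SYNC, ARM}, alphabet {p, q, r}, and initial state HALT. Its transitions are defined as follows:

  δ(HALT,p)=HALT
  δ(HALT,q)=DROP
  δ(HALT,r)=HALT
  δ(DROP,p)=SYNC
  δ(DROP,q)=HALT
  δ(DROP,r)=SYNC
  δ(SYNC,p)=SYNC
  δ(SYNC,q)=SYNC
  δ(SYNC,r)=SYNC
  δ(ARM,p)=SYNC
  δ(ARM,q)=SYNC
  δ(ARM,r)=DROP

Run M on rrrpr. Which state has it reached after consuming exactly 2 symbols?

HALT

start at HALT
read 'r': HALT → HALT
read 'r': HALT → HALT
After 2 symbols: HALT.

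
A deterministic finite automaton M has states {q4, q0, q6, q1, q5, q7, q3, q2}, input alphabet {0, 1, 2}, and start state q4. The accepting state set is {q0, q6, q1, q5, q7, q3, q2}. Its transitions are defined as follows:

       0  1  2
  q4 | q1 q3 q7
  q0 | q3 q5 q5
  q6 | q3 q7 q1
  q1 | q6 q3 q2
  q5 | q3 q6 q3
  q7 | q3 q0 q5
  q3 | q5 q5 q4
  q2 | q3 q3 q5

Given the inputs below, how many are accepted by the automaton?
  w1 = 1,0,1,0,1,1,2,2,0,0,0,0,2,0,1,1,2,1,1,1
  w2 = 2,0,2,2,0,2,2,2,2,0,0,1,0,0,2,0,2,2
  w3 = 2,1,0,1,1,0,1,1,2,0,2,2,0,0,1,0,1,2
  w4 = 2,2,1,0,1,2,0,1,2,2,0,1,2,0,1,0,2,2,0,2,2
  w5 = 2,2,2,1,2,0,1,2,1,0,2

w1: Trace: q4 -1-> q3 -0-> q5 -1-> q6 -0-> q3 -1-> q5 -1-> q6 -2-> q1 -2-> q2 -0-> q3 -0-> q5 -0-> q3 -0-> q5 -2-> q3 -0-> q5 -1-> q6 -1-> q7 -2-> q5 -1-> q6 -1-> q7 -1-> q0  → end q0, accepted
w2: Trace: q4 -2-> q7 -0-> q3 -2-> q4 -2-> q7 -0-> q3 -2-> q4 -2-> q7 -2-> q5 -2-> q3 -0-> q5 -0-> q3 -1-> q5 -0-> q3 -0-> q5 -2-> q3 -0-> q5 -2-> q3 -2-> q4  → end q4, rejected
w3: Trace: q4 -2-> q7 -1-> q0 -0-> q3 -1-> q5 -1-> q6 -0-> q3 -1-> q5 -1-> q6 -2-> q1 -0-> q6 -2-> q1 -2-> q2 -0-> q3 -0-> q5 -1-> q6 -0-> q3 -1-> q5 -2-> q3  → end q3, accepted
w4: Trace: q4 -2-> q7 -2-> q5 -1-> q6 -0-> q3 -1-> q5 -2-> q3 -0-> q5 -1-> q6 -2-> q1 -2-> q2 -0-> q3 -1-> q5 -2-> q3 -0-> q5 -1-> q6 -0-> q3 -2-> q4 -2-> q7 -0-> q3 -2-> q4 -2-> q7  → end q7, accepted
w5: Trace: q4 -2-> q7 -2-> q5 -2-> q3 -1-> q5 -2-> q3 -0-> q5 -1-> q6 -2-> q1 -1-> q3 -0-> q5 -2-> q3  → end q3, accepted

4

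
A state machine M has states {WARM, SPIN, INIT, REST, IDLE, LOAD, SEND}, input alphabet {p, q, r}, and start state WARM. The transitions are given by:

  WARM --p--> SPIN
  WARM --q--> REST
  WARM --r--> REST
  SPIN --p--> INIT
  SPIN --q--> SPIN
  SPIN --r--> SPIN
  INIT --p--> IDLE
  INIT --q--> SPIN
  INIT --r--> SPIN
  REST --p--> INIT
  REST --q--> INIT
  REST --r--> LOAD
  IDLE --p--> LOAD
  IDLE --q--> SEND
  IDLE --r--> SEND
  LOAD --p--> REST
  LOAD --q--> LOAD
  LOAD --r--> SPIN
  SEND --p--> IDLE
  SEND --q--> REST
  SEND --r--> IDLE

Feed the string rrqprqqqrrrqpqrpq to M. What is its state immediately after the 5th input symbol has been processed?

LOAD

start at WARM
read 'r': WARM → REST
read 'r': REST → LOAD
read 'q': LOAD → LOAD
read 'p': LOAD → REST
read 'r': REST → LOAD
After 5 symbols: LOAD.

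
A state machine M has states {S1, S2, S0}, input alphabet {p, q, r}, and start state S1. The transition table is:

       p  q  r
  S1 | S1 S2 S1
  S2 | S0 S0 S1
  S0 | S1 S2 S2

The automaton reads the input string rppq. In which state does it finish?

S2

start at S1
read 'r': S1 → S1
read 'p': S1 → S1
read 'p': S1 → S1
read 'q': S1 → S2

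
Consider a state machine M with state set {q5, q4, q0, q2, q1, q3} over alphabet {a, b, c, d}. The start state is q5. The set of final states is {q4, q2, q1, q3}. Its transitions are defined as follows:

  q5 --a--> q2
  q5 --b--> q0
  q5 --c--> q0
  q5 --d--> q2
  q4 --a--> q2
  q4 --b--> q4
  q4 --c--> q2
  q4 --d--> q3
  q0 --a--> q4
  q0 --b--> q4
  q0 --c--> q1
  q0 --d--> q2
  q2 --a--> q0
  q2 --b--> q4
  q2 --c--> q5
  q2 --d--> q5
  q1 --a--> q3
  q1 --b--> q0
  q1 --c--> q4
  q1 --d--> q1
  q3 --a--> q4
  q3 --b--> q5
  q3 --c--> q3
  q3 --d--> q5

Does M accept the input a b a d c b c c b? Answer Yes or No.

q5 → q2 → q4 → q2 → q5 → q0 → q4 → q2 → q5 → q0
End state q0 is not accepting.

No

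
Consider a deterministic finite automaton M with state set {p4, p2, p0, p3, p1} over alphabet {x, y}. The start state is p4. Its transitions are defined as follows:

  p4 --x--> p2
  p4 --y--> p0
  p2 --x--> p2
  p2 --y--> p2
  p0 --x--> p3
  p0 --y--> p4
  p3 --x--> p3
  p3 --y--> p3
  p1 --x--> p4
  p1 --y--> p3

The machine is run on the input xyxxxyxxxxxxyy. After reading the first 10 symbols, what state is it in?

p2

start at p4
read 'x': p4 → p2
read 'y': p2 → p2
read 'x': p2 → p2
read 'x': p2 → p2
read 'x': p2 → p2
read 'y': p2 → p2
read 'x': p2 → p2
read 'x': p2 → p2
read 'x': p2 → p2
read 'x': p2 → p2
After 10 symbols: p2.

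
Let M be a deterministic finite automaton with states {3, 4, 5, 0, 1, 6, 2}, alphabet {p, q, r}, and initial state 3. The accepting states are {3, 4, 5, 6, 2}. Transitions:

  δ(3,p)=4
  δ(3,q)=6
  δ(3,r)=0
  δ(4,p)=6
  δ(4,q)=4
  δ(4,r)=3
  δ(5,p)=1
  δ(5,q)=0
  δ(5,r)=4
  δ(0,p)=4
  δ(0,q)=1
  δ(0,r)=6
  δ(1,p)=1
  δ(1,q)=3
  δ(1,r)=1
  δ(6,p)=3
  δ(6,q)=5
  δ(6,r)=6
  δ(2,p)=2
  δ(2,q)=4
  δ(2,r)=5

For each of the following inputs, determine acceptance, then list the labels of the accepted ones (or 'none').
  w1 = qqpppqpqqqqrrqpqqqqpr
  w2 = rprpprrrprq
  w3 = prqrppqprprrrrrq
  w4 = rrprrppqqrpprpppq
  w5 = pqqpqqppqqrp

w1, w3, w4, w5

w1: 3 → 6 → 5 → 1 → 1 → 1 → 3 → 4 → 4 → 4 → 4 → 4 → 3 → 0 → 1 → 1 → 3 → 6 → 5 → 0 → 4 → 3  → end 3, accepted
w2: 3 → 0 → 4 → 3 → 4 → 6 → 6 → 6 → 6 → 3 → 0 → 1  → end 1, rejected
w3: 3 → 4 → 3 → 6 → 6 → 3 → 4 → 4 → 6 → 6 → 3 → 0 → 6 → 6 → 6 → 6 → 5  → end 5, accepted
w4: 3 → 0 → 6 → 3 → 0 → 6 → 3 → 4 → 4 → 4 → 3 → 4 → 6 → 6 → 3 → 4 → 6 → 5  → end 5, accepted
w5: 3 → 4 → 4 → 4 → 6 → 5 → 0 → 4 → 6 → 5 → 0 → 6 → 3  → end 3, accepted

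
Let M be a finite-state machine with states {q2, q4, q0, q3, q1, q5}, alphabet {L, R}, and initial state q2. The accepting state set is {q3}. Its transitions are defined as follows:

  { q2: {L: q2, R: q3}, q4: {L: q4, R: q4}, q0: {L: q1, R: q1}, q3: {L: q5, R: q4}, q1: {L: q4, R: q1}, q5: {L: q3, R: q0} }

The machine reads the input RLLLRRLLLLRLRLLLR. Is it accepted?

q2 → q3 → q5 → q3 → q5 → q0 → q1 → q4 → q4 → q4 → q4 → q4 → q4 → q4 → q4 → q4 → q4 → q4
End state q4 is not accepting.

No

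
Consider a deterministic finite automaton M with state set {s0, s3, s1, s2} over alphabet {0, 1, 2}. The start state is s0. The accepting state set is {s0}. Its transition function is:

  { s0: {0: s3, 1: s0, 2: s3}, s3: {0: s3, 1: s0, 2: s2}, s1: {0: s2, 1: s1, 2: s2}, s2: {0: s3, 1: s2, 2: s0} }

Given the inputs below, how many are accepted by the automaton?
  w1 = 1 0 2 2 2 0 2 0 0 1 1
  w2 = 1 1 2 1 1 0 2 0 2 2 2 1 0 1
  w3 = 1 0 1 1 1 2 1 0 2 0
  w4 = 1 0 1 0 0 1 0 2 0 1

w1:
  start at s0
  read '1': s0 → s0
  read '0': s0 → s3
  read '2': s3 → s2
  read '2': s2 → s0
  read '2': s0 → s3
  read '0': s3 → s3
  read '2': s3 → s2
  read '0': s2 → s3
  read '0': s3 → s3
  read '1': s3 → s0
  read '1': s0 → s0
  end s0, accepted
w2:
  start at s0
  read '1': s0 → s0
  read '1': s0 → s0
  read '2': s0 → s3
  read '1': s3 → s0
  read '1': s0 → s0
  read '0': s0 → s3
  read '2': s3 → s2
  read '0': s2 → s3
  read '2': s3 → s2
  read '2': s2 → s0
  read '2': s0 → s3
  read '1': s3 → s0
  read '0': s0 → s3
  read '1': s3 → s0
  end s0, accepted
w3:
  start at s0
  read '1': s0 → s0
  read '0': s0 → s3
  read '1': s3 → s0
  read '1': s0 → s0
  read '1': s0 → s0
  read '2': s0 → s3
  read '1': s3 → s0
  read '0': s0 → s3
  read '2': s3 → s2
  read '0': s2 → s3
  end s3, rejected
w4:
  start at s0
  read '1': s0 → s0
  read '0': s0 → s3
  read '1': s3 → s0
  read '0': s0 → s3
  read '0': s3 → s3
  read '1': s3 → s0
  read '0': s0 → s3
  read '2': s3 → s2
  read '0': s2 → s3
  read '1': s3 → s0
  end s0, accepted

3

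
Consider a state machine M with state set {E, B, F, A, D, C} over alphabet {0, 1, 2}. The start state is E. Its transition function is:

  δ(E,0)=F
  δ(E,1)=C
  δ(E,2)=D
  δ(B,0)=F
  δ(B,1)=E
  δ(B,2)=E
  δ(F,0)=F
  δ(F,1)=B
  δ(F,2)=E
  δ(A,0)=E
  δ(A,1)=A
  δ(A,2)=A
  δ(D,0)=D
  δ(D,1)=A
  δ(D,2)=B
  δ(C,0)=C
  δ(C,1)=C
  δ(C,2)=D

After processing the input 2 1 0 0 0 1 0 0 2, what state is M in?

E

E → D → A → E → F → F → B → F → F → E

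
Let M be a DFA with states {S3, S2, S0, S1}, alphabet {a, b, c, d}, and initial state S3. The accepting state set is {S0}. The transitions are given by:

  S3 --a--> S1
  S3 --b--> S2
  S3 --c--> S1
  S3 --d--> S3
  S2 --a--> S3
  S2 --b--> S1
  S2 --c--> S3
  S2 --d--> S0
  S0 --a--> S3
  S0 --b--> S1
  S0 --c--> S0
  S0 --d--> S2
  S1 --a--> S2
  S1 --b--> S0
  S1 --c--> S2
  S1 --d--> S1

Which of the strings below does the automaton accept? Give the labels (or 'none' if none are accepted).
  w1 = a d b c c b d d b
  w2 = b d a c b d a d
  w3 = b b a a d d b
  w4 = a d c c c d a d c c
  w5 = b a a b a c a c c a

w1, w4

w1: Trace: S3 -a-> S1 -d-> S1 -b-> S0 -c-> S0 -c-> S0 -b-> S1 -d-> S1 -d-> S1 -b-> S0  → end S0, accepted
w2: Trace: S3 -b-> S2 -d-> S0 -a-> S3 -c-> S1 -b-> S0 -d-> S2 -a-> S3 -d-> S3  → end S3, rejected
w3: Trace: S3 -b-> S2 -b-> S1 -a-> S2 -a-> S3 -d-> S3 -d-> S3 -b-> S2  → end S2, rejected
w4: Trace: S3 -a-> S1 -d-> S1 -c-> S2 -c-> S3 -c-> S1 -d-> S1 -a-> S2 -d-> S0 -c-> S0 -c-> S0  → end S0, accepted
w5: Trace: S3 -b-> S2 -a-> S3 -a-> S1 -b-> S0 -a-> S3 -c-> S1 -a-> S2 -c-> S3 -c-> S1 -a-> S2  → end S2, rejected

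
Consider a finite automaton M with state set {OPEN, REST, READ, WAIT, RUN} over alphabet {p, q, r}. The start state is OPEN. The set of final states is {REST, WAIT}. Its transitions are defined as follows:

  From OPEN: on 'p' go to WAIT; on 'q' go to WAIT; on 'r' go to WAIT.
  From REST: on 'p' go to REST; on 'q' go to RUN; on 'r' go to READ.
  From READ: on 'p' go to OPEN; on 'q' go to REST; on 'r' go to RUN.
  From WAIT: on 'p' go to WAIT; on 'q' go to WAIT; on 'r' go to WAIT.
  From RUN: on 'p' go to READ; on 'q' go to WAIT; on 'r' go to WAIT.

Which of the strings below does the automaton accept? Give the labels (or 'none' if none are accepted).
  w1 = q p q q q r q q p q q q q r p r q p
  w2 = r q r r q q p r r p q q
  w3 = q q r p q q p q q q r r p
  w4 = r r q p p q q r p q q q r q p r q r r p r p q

w1:
  start at OPEN
  read 'q': OPEN → WAIT
  read 'p': WAIT → WAIT
  read 'q': WAIT → WAIT
  read 'q': WAIT → WAIT
  read 'q': WAIT → WAIT
  read 'r': WAIT → WAIT
  read 'q': WAIT → WAIT
  read 'q': WAIT → WAIT
  read 'p': WAIT → WAIT
  read 'q': WAIT → WAIT
  read 'q': WAIT → WAIT
  read 'q': WAIT → WAIT
  read 'q': WAIT → WAIT
  read 'r': WAIT → WAIT
  read 'p': WAIT → WAIT
  read 'r': WAIT → WAIT
  read 'q': WAIT → WAIT
  read 'p': WAIT → WAIT
  end WAIT, accepted
w2:
  start at OPEN
  read 'r': OPEN → WAIT
  read 'q': WAIT → WAIT
  read 'r': WAIT → WAIT
  read 'r': WAIT → WAIT
  read 'q': WAIT → WAIT
  read 'q': WAIT → WAIT
  read 'p': WAIT → WAIT
  read 'r': WAIT → WAIT
  read 'r': WAIT → WAIT
  read 'p': WAIT → WAIT
  read 'q': WAIT → WAIT
  read 'q': WAIT → WAIT
  end WAIT, accepted
w3:
  start at OPEN
  read 'q': OPEN → WAIT
  read 'q': WAIT → WAIT
  read 'r': WAIT → WAIT
  read 'p': WAIT → WAIT
  read 'q': WAIT → WAIT
  read 'q': WAIT → WAIT
  read 'p': WAIT → WAIT
  read 'q': WAIT → WAIT
  read 'q': WAIT → WAIT
  read 'q': WAIT → WAIT
  read 'r': WAIT → WAIT
  read 'r': WAIT → WAIT
  read 'p': WAIT → WAIT
  end WAIT, accepted
w4:
  start at OPEN
  read 'r': OPEN → WAIT
  read 'r': WAIT → WAIT
  read 'q': WAIT → WAIT
  read 'p': WAIT → WAIT
  read 'p': WAIT → WAIT
  read 'q': WAIT → WAIT
  read 'q': WAIT → WAIT
  read 'r': WAIT → WAIT
  read 'p': WAIT → WAIT
  read 'q': WAIT → WAIT
  read 'q': WAIT → WAIT
  read 'q': WAIT → WAIT
  read 'r': WAIT → WAIT
  read 'q': WAIT → WAIT
  read 'p': WAIT → WAIT
  read 'r': WAIT → WAIT
  read 'q': WAIT → WAIT
  read 'r': WAIT → WAIT
  read 'r': WAIT → WAIT
  read 'p': WAIT → WAIT
  read 'r': WAIT → WAIT
  read 'p': WAIT → WAIT
  read 'q': WAIT → WAIT
  end WAIT, accepted

w1, w2, w3, w4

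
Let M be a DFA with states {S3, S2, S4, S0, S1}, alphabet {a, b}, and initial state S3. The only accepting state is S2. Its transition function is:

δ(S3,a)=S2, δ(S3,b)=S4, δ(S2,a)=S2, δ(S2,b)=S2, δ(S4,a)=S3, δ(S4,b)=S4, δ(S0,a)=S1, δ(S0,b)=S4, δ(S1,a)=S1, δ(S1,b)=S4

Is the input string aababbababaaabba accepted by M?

Yes

S3 → S2 → S2 → S2 → S2 → S2 → S2 → S2 → S2 → S2 → S2 → S2 → S2 → S2 → S2 → S2 → S2
End state S2 is accepting.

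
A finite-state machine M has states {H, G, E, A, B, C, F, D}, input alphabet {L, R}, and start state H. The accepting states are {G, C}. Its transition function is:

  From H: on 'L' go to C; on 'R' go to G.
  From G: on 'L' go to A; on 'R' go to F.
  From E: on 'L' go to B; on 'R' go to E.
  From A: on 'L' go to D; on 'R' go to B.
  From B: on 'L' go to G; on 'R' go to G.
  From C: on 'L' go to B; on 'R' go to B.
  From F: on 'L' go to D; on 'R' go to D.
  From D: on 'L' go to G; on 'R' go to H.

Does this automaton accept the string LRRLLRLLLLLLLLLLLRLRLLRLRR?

Trace: H -L-> C -R-> B -R-> G -L-> A -L-> D -R-> H -L-> C -L-> B -L-> G -L-> A -L-> D -L-> G -L-> A -L-> D -L-> G -L-> A -L-> D -R-> H -L-> C -R-> B -L-> G -L-> A -R-> B -L-> G -R-> F -R-> D
End state D is not accepting.

No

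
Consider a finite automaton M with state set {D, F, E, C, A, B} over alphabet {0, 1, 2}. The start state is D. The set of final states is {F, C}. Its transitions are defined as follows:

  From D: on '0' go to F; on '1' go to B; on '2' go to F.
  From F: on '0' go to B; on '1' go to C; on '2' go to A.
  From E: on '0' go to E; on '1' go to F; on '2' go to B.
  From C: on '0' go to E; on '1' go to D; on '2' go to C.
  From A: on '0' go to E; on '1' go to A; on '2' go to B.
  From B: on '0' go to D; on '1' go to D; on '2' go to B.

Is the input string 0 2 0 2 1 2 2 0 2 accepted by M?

D → F → A → E → B → D → F → A → E → B
End state B is not accepting.

No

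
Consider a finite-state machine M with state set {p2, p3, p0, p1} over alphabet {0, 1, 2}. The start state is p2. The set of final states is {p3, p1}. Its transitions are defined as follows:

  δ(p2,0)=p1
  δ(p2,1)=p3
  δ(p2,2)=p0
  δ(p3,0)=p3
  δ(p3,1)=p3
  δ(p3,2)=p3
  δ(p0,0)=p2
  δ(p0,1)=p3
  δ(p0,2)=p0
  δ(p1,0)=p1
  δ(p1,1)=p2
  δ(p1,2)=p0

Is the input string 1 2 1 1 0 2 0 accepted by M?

Yes

start at p2
read '1': p2 → p3
read '2': p3 → p3
read '1': p3 → p3
read '1': p3 → p3
read '0': p3 → p3
read '2': p3 → p3
read '0': p3 → p3
End state p3 is accepting.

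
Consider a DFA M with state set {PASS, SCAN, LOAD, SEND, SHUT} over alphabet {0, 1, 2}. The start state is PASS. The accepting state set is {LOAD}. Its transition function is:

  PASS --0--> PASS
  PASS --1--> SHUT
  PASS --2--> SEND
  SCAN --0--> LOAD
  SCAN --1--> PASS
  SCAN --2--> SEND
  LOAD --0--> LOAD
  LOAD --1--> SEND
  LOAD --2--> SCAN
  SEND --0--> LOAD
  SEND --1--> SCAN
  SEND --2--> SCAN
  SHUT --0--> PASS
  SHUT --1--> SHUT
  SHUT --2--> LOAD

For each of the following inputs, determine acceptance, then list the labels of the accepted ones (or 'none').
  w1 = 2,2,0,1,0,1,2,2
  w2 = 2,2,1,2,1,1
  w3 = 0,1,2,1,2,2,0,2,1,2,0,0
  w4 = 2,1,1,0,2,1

w1: PASS → SEND → SCAN → LOAD → SEND → LOAD → SEND → SCAN → SEND  → end SEND, rejected
w2: PASS → SEND → SCAN → PASS → SEND → SCAN → PASS  → end PASS, rejected
w3: PASS → PASS → SHUT → LOAD → SEND → SCAN → SEND → LOAD → SCAN → PASS → SEND → LOAD → LOAD  → end LOAD, accepted
w4: PASS → SEND → SCAN → PASS → PASS → SEND → SCAN  → end SCAN, rejected

w3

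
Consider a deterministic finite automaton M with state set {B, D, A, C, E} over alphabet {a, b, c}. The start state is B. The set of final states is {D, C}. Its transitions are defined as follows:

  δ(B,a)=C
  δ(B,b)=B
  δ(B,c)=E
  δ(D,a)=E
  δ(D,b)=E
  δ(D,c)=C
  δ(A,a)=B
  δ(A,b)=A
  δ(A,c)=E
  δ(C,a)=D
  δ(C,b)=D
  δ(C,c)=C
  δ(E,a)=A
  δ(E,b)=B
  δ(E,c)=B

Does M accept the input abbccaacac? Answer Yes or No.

No

B → C → D → E → B → E → A → B → E → A → E
End state E is not accepting.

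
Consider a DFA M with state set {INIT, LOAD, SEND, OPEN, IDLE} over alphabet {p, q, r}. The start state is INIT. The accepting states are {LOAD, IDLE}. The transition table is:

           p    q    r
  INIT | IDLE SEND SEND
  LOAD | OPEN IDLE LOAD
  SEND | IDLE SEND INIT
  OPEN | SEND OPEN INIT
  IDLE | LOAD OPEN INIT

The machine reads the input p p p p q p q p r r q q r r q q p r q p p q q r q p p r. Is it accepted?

Yes

INIT → IDLE → LOAD → OPEN → SEND → SEND → IDLE → OPEN → SEND → INIT → SEND → SEND → SEND → INIT → SEND → SEND → SEND → IDLE → INIT → SEND → IDLE → LOAD → IDLE → OPEN → INIT → SEND → IDLE → LOAD → LOAD
End state LOAD is accepting.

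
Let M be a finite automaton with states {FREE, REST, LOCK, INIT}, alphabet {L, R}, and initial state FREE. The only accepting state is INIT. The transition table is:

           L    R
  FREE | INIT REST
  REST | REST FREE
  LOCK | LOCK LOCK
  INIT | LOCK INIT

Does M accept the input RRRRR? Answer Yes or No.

FREE → REST → FREE → REST → FREE → REST
End state REST is not accepting.

No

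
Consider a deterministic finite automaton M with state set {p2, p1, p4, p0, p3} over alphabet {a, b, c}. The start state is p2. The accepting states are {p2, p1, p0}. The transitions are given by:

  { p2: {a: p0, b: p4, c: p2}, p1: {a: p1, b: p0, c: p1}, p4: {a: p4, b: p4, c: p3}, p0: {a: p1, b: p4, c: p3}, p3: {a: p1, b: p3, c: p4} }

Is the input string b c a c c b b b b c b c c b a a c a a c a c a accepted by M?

Yes

Trace: p2 -b-> p4 -c-> p3 -a-> p1 -c-> p1 -c-> p1 -b-> p0 -b-> p4 -b-> p4 -b-> p4 -c-> p3 -b-> p3 -c-> p4 -c-> p3 -b-> p3 -a-> p1 -a-> p1 -c-> p1 -a-> p1 -a-> p1 -c-> p1 -a-> p1 -c-> p1 -a-> p1
End state p1 is accepting.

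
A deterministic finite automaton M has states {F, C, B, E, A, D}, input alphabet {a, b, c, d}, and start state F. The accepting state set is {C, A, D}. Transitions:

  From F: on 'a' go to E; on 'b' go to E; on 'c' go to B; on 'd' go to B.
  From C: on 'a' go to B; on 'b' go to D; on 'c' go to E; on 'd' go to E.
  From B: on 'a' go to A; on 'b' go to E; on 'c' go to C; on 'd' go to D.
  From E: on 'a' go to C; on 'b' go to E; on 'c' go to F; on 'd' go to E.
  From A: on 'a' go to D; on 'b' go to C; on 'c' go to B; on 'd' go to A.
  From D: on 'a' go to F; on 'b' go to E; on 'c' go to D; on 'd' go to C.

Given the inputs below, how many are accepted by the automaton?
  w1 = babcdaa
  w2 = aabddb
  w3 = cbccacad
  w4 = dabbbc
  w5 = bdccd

3

w1: Trace: F -b-> E -a-> C -b-> D -c-> D -d-> C -a-> B -a-> A  → end A, accepted
w2: Trace: F -a-> E -a-> C -b-> D -d-> C -d-> E -b-> E  → end E, rejected
w3: Trace: F -c-> B -b-> E -c-> F -c-> B -a-> A -c-> B -a-> A -d-> A  → end A, accepted
w4: Trace: F -d-> B -a-> A -b-> C -b-> D -b-> E -c-> F  → end F, rejected
w5: Trace: F -b-> E -d-> E -c-> F -c-> B -d-> D  → end D, accepted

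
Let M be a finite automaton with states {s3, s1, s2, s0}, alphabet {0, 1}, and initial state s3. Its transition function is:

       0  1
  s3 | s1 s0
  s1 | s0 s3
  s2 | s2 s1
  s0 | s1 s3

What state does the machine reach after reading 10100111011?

s3 → s0 → s1 → s3 → s1 → s0 → s3 → s0 → s3 → s1 → s3 → s0

s0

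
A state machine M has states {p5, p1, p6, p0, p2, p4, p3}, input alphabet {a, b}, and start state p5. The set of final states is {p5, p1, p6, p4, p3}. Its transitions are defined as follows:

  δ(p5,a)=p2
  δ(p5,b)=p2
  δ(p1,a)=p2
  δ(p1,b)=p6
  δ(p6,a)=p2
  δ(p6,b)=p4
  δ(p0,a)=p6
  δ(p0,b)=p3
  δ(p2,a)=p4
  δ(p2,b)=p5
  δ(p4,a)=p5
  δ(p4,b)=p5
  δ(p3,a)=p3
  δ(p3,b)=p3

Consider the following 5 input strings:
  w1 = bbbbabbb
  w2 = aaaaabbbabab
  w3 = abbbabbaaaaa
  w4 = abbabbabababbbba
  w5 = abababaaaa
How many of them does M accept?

w1:
  start at p5
  read 'b': p5 → p2
  read 'b': p2 → p5
  read 'b': p5 → p2
  read 'b': p2 → p5
  read 'a': p5 → p2
  read 'b': p2 → p5
  read 'b': p5 → p2
  read 'b': p2 → p5
  end p5, accepted
w2:
  start at p5
  read 'a': p5 → p2
  read 'a': p2 → p4
  read 'a': p4 → p5
  read 'a': p5 → p2
  read 'a': p2 → p4
  read 'b': p4 → p5
  read 'b': p5 → p2
  read 'b': p2 → p5
  read 'a': p5 → p2
  read 'b': p2 → p5
  read 'a': p5 → p2
  read 'b': p2 → p5
  end p5, accepted
w3:
  start at p5
  read 'a': p5 → p2
  read 'b': p2 → p5
  read 'b': p5 → p2
  read 'b': p2 → p5
  read 'a': p5 → p2
  read 'b': p2 → p5
  read 'b': p5 → p2
  read 'a': p2 → p4
  read 'a': p4 → p5
  read 'a': p5 → p2
  read 'a': p2 → p4
  read 'a': p4 → p5
  end p5, accepted
w4:
  start at p5
  read 'a': p5 → p2
  read 'b': p2 → p5
  read 'b': p5 → p2
  read 'a': p2 → p4
  read 'b': p4 → p5
  read 'b': p5 → p2
  read 'a': p2 → p4
  read 'b': p4 → p5
  read 'a': p5 → p2
  read 'b': p2 → p5
  read 'a': p5 → p2
  read 'b': p2 → p5
  read 'b': p5 → p2
  read 'b': p2 → p5
  read 'b': p5 → p2
  read 'a': p2 → p4
  end p4, accepted
w5:
  start at p5
  read 'a': p5 → p2
  read 'b': p2 → p5
  read 'a': p5 → p2
  read 'b': p2 → p5
  read 'a': p5 → p2
  read 'b': p2 → p5
  read 'a': p5 → p2
  read 'a': p2 → p4
  read 'a': p4 → p5
  read 'a': p5 → p2
  end p2, rejected

4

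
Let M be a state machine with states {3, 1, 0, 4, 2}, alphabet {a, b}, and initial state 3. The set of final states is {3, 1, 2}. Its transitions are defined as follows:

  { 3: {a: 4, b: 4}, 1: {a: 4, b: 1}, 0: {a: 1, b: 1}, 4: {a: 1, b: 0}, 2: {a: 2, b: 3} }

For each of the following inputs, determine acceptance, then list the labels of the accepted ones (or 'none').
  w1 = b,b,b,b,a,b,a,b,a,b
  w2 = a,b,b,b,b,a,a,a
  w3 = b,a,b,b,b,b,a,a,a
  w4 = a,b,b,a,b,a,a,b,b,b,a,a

w4

w1:
  start at 3
  read 'b': 3 → 4
  read 'b': 4 → 0
  read 'b': 0 → 1
  read 'b': 1 → 1
  read 'a': 1 → 4
  read 'b': 4 → 0
  read 'a': 0 → 1
  read 'b': 1 → 1
  read 'a': 1 → 4
  read 'b': 4 → 0
  end 0, rejected
w2:
  start at 3
  read 'a': 3 → 4
  read 'b': 4 → 0
  read 'b': 0 → 1
  read 'b': 1 → 1
  read 'b': 1 → 1
  read 'a': 1 → 4
  read 'a': 4 → 1
  read 'a': 1 → 4
  end 4, rejected
w3:
  start at 3
  read 'b': 3 → 4
  read 'a': 4 → 1
  read 'b': 1 → 1
  read 'b': 1 → 1
  read 'b': 1 → 1
  read 'b': 1 → 1
  read 'a': 1 → 4
  read 'a': 4 → 1
  read 'a': 1 → 4
  end 4, rejected
w4:
  start at 3
  read 'a': 3 → 4
  read 'b': 4 → 0
  read 'b': 0 → 1
  read 'a': 1 → 4
  read 'b': 4 → 0
  read 'a': 0 → 1
  read 'a': 1 → 4
  read 'b': 4 → 0
  read 'b': 0 → 1
  read 'b': 1 → 1
  read 'a': 1 → 4
  read 'a': 4 → 1
  end 1, accepted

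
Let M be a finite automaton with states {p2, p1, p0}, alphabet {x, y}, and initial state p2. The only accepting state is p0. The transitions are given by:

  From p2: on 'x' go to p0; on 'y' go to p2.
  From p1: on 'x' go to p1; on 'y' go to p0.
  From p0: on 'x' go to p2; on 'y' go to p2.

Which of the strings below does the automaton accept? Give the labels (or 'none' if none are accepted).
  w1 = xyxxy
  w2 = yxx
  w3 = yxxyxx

none

w1: p2 → p0 → p2 → p0 → p2 → p2  → end p2, rejected
w2: p2 → p2 → p0 → p2  → end p2, rejected
w3: p2 → p2 → p0 → p2 → p2 → p0 → p2  → end p2, rejected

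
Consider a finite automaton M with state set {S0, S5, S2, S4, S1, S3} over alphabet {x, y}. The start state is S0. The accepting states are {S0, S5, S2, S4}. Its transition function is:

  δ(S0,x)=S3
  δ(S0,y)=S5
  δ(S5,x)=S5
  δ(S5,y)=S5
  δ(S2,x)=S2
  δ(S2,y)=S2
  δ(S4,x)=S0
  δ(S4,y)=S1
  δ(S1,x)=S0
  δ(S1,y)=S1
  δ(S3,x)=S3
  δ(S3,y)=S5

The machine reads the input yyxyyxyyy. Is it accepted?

Yes

Trace: S0 -y-> S5 -y-> S5 -x-> S5 -y-> S5 -y-> S5 -x-> S5 -y-> S5 -y-> S5 -y-> S5
End state S5 is accepting.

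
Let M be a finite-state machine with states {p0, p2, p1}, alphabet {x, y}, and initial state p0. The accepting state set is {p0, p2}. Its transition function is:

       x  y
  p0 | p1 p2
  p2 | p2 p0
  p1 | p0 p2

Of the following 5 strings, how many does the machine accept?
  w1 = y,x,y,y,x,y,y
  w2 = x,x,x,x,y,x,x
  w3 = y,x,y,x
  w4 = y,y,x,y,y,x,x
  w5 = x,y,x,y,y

w1:
  start at p0
  read 'y': p0 → p2
  read 'x': p2 → p2
  read 'y': p2 → p0
  read 'y': p0 → p2
  read 'x': p2 → p2
  read 'y': p2 → p0
  read 'y': p0 → p2
  end p2, accepted
w2:
  start at p0
  read 'x': p0 → p1
  read 'x': p1 → p0
  read 'x': p0 → p1
  read 'x': p1 → p0
  read 'y': p0 → p2
  read 'x': p2 → p2
  read 'x': p2 → p2
  end p2, accepted
w3:
  start at p0
  read 'y': p0 → p2
  read 'x': p2 → p2
  read 'y': p2 → p0
  read 'x': p0 → p1
  end p1, rejected
w4:
  start at p0
  read 'y': p0 → p2
  read 'y': p2 → p0
  read 'x': p0 → p1
  read 'y': p1 → p2
  read 'y': p2 → p0
  read 'x': p0 → p1
  read 'x': p1 → p0
  end p0, accepted
w5:
  start at p0
  read 'x': p0 → p1
  read 'y': p1 → p2
  read 'x': p2 → p2
  read 'y': p2 → p0
  read 'y': p0 → p2
  end p2, accepted

4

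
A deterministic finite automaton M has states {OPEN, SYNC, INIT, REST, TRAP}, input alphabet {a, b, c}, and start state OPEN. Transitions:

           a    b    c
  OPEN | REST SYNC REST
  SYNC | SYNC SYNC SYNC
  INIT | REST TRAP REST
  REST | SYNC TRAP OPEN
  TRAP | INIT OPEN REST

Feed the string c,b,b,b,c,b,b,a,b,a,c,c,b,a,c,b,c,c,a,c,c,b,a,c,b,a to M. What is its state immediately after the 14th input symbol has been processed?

SYNC

OPEN → REST → TRAP → OPEN → SYNC → SYNC → SYNC → SYNC → SYNC → SYNC → SYNC → SYNC → SYNC → SYNC → SYNC
After 14 symbols: SYNC.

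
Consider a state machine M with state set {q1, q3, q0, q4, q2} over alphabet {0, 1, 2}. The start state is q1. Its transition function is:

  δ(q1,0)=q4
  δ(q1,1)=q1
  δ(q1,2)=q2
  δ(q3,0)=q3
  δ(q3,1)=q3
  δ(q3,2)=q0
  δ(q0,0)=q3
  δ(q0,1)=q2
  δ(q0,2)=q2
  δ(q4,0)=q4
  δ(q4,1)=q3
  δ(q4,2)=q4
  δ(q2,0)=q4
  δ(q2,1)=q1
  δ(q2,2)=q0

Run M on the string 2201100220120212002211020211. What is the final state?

Trace: q1 -2-> q2 -2-> q0 -0-> q3 -1-> q3 -1-> q3 -0-> q3 -0-> q3 -2-> q0 -2-> q2 -0-> q4 -1-> q3 -2-> q0 -0-> q3 -2-> q0 -1-> q2 -2-> q0 -0-> q3 -0-> q3 -2-> q0 -2-> q2 -1-> q1 -1-> q1 -0-> q4 -2-> q4 -0-> q4 -2-> q4 -1-> q3 -1-> q3

q3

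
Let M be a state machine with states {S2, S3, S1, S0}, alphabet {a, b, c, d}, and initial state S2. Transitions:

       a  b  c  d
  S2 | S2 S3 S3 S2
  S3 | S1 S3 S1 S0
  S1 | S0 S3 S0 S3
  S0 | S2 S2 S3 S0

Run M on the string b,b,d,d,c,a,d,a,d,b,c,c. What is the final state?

S0

start at S2
read 'b': S2 → S3
read 'b': S3 → S3
read 'd': S3 → S0
read 'd': S0 → S0
read 'c': S0 → S3
read 'a': S3 → S1
read 'd': S1 → S3
read 'a': S3 → S1
read 'd': S1 → S3
read 'b': S3 → S3
read 'c': S3 → S1
read 'c': S1 → S0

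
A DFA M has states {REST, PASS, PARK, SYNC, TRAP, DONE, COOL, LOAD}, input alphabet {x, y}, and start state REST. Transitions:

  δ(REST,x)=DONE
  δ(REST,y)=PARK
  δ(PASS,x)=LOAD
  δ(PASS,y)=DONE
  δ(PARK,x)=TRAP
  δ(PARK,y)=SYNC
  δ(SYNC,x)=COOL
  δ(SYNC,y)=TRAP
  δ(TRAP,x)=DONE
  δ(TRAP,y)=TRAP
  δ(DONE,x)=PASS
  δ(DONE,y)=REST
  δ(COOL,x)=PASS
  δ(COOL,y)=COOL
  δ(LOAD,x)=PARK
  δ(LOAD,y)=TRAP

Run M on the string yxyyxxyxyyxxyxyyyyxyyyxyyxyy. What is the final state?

start at REST
read 'y': REST → PARK
read 'x': PARK → TRAP
read 'y': TRAP → TRAP
read 'y': TRAP → TRAP
read 'x': TRAP → DONE
read 'x': DONE → PASS
read 'y': PASS → DONE
read 'x': DONE → PASS
read 'y': PASS → DONE
read 'y': DONE → REST
read 'x': REST → DONE
read 'x': DONE → PASS
read 'y': PASS → DONE
read 'x': DONE → PASS
read 'y': PASS → DONE
read 'y': DONE → REST
read 'y': REST → PARK
read 'y': PARK → SYNC
read 'x': SYNC → COOL
read 'y': COOL → COOL
read 'y': COOL → COOL
read 'y': COOL → COOL
read 'x': COOL → PASS
read 'y': PASS → DONE
read 'y': DONE → REST
read 'x': REST → DONE
read 'y': DONE → REST
read 'y': REST → PARK

PARK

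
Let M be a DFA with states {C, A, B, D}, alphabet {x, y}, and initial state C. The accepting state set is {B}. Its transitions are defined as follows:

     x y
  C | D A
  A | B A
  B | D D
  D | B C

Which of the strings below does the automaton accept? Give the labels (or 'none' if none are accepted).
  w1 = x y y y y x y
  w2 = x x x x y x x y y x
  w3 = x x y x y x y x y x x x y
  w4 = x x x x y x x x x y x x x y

w1: C → D → C → A → A → A → B → D  → end D, rejected
w2: C → D → B → D → B → D → B → D → C → A → B  → end B, accepted
w3: C → D → B → D → B → D → B → D → B → D → B → D → B → D  → end D, rejected
w4: C → D → B → D → B → D → B → D → B → D → C → D → B → D → C  → end C, rejected

w2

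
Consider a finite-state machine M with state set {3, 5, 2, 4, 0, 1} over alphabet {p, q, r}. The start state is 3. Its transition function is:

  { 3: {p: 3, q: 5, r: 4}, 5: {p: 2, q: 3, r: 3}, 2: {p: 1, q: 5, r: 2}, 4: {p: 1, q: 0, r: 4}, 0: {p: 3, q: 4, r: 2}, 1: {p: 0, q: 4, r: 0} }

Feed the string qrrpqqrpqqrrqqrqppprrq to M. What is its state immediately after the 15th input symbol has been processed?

3 → 5 → 3 → 4 → 1 → 4 → 0 → 2 → 1 → 4 → 0 → 2 → 2 → 5 → 3 → 4
After 15 symbols: 4.

4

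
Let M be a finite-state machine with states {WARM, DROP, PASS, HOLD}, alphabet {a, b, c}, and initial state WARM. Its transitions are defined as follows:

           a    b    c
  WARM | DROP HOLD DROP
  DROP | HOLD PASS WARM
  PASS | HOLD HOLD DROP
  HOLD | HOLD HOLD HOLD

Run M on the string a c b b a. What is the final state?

WARM → DROP → WARM → HOLD → HOLD → HOLD

HOLD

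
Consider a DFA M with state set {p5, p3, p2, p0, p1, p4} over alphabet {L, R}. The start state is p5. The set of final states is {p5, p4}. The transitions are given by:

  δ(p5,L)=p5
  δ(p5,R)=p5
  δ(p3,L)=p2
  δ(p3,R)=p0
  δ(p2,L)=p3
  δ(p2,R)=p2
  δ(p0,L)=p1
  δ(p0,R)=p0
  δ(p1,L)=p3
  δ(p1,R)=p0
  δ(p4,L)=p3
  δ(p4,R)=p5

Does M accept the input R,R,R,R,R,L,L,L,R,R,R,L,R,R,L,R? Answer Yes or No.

Yes

start at p5
read 'R': p5 → p5
read 'R': p5 → p5
read 'R': p5 → p5
read 'R': p5 → p5
read 'R': p5 → p5
read 'L': p5 → p5
read 'L': p5 → p5
read 'L': p5 → p5
read 'R': p5 → p5
read 'R': p5 → p5
read 'R': p5 → p5
read 'L': p5 → p5
read 'R': p5 → p5
read 'R': p5 → p5
read 'L': p5 → p5
read 'R': p5 → p5
End state p5 is accepting.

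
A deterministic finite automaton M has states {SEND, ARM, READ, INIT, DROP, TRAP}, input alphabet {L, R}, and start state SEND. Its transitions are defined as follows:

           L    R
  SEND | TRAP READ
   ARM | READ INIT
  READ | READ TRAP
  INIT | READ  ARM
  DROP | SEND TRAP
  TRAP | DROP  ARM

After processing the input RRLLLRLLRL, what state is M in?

Trace: SEND -R-> READ -R-> TRAP -L-> DROP -L-> SEND -L-> TRAP -R-> ARM -L-> READ -L-> READ -R-> TRAP -L-> DROP

DROP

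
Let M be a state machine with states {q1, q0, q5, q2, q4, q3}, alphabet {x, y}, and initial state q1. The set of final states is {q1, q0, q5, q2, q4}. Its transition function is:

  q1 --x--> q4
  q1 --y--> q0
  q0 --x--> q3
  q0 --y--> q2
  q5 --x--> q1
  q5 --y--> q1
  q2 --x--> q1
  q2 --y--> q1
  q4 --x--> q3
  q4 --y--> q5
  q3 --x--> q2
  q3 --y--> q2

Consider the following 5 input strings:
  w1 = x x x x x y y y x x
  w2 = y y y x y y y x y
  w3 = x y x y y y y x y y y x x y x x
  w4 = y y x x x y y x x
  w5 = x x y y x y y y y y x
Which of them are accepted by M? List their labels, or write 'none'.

w1:
  start at q1
  read 'x': q1 → q4
  read 'x': q4 → q3
  read 'x': q3 → q2
  read 'x': q2 → q1
  read 'x': q1 → q4
  read 'y': q4 → q5
  read 'y': q5 → q1
  read 'y': q1 → q0
  read 'x': q0 → q3
  read 'x': q3 → q2
  end q2, accepted
w2:
  start at q1
  read 'y': q1 → q0
  read 'y': q0 → q2
  read 'y': q2 → q1
  read 'x': q1 → q4
  read 'y': q4 → q5
  read 'y': q5 → q1
  read 'y': q1 → q0
  read 'x': q0 → q3
  read 'y': q3 → q2
  end q2, accepted
w3:
  start at q1
  read 'x': q1 → q4
  read 'y': q4 → q5
  read 'x': q5 → q1
  read 'y': q1 → q0
  read 'y': q0 → q2
  read 'y': q2 → q1
  read 'y': q1 → q0
  read 'x': q0 → q3
  read 'y': q3 → q2
  read 'y': q2 → q1
  read 'y': q1 → q0
  read 'x': q0 → q3
  read 'x': q3 → q2
  read 'y': q2 → q1
  read 'x': q1 → q4
  read 'x': q4 → q3
  end q3, rejected
w4:
  start at q1
  read 'y': q1 → q0
  read 'y': q0 → q2
  read 'x': q2 → q1
  read 'x': q1 → q4
  read 'x': q4 → q3
  read 'y': q3 → q2
  read 'y': q2 → q1
  read 'x': q1 → q4
  read 'x': q4 → q3
  end q3, rejected
w5:
  start at q1
  read 'x': q1 → q4
  read 'x': q4 → q3
  read 'y': q3 → q2
  read 'y': q2 → q1
  read 'x': q1 → q4
  read 'y': q4 → q5
  read 'y': q5 → q1
  read 'y': q1 → q0
  read 'y': q0 → q2
  read 'y': q2 → q1
  read 'x': q1 → q4
  end q4, accepted

w1, w2, w5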